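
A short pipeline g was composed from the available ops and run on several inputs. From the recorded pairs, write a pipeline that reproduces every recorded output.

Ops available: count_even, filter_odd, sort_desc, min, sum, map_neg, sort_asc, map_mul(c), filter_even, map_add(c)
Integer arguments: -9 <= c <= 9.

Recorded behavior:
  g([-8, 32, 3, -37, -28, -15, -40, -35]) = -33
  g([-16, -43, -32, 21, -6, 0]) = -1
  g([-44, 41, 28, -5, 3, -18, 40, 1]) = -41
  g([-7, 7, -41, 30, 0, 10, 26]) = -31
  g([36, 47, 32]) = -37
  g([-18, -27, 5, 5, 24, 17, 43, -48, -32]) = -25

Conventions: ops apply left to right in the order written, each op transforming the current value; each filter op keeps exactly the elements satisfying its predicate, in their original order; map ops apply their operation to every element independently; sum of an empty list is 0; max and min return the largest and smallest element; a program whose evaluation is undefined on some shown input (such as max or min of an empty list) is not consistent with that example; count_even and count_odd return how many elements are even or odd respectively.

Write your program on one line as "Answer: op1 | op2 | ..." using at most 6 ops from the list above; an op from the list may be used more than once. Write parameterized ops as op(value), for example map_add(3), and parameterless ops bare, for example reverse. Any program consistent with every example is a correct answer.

sort_desc | map_add(-2) | map_add(3) | filter_odd | map_neg | min

Check, running the answer program on each example:
  [-8, 32, 3, -37, -28, -15, -40, -35] -> [32, 3, -8, -15, -28, -35, -37, -40] -> [30, 1, -10, -17, -30, -37, -39, -42] -> [33, 4, -7, -14, -27, -34, -36, -39] -> [33, -7, -27, -39] -> [-33, 7, 27, 39] -> -33
  [-16, -43, -32, 21, -6, 0] -> [21, 0, -6, -16, -32, -43] -> [19, -2, -8, -18, -34, -45] -> [22, 1, -5, -15, -31, -42] -> [1, -5, -15, -31] -> [-1, 5, 15, 31] -> -1
  [-44, 41, 28, -5, 3, -18, 40, 1] -> [41, 40, 28, 3, 1, -5, -18, -44] -> [39, 38, 26, 1, -1, -7, -20, -46] -> [42, 41, 29, 4, 2, -4, -17, -43] -> [41, 29, -17, -43] -> [-41, -29, 17, 43] -> -41
  [-7, 7, -41, 30, 0, 10, 26] -> [30, 26, 10, 7, 0, -7, -41] -> [28, 24, 8, 5, -2, -9, -43] -> [31, 27, 11, 8, 1, -6, -40] -> [31, 27, 11, 1] -> [-31, -27, -11, -1] -> -31
  [36, 47, 32] -> [47, 36, 32] -> [45, 34, 30] -> [48, 37, 33] -> [37, 33] -> [-37, -33] -> -37
  [-18, -27, 5, 5, 24, 17, 43, -48, -32] -> [43, 24, 17, 5, 5, -18, -27, -32, -48] -> [41, 22, 15, 3, 3, -20, -29, -34, -50] -> [44, 25, 18, 6, 6, -17, -26, -31, -47] -> [25, -17, -31, -47] -> [-25, 17, 31, 47] -> -25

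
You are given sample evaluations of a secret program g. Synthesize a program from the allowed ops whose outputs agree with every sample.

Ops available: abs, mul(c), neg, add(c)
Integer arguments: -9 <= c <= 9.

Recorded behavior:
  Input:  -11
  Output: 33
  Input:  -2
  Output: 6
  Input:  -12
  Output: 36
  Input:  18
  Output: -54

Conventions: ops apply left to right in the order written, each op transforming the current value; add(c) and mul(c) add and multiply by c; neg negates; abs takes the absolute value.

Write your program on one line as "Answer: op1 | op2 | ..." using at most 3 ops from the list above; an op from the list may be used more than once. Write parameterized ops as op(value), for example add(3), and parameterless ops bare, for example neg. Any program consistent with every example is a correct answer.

mul(3) | neg

Check, running the answer program on each example:
  -11 -> -33 -> 33
  -2 -> -6 -> 6
  -12 -> -36 -> 36
  18 -> 54 -> -54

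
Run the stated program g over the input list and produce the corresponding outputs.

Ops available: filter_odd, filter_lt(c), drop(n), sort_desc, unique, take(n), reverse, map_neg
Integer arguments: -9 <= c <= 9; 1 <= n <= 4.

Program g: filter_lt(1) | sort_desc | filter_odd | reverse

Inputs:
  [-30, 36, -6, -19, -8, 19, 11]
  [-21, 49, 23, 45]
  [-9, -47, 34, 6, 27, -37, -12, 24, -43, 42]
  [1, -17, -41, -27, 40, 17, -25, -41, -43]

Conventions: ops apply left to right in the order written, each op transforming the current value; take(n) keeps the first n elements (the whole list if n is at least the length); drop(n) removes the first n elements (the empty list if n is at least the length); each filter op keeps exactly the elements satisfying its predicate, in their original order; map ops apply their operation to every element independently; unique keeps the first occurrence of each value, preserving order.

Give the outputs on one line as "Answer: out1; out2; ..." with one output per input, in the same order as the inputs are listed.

Execution, op by op:
  [-30, 36, -6, -19, -8, 19, 11] -> [-30, -6, -19, -8] -> [-6, -8, -19, -30] -> [-19] -> [-19]
  [-21, 49, 23, 45] -> [-21] -> [-21] -> [-21] -> [-21]
  [-9, -47, 34, 6, 27, -37, -12, 24, -43, 42] -> [-9, -47, -37, -12, -43] -> [-9, -12, -37, -43, -47] -> [-9, -37, -43, -47] -> [-47, -43, -37, -9]
  [1, -17, -41, -27, 40, 17, -25, -41, -43] -> [-17, -41, -27, -25, -41, -43] -> [-17, -25, -27, -41, -41, -43] -> [-17, -25, -27, -41, -41, -43] -> [-43, -41, -41, -27, -25, -17]

[-19]; [-21]; [-47, -43, -37, -9]; [-43, -41, -41, -27, -25, -17]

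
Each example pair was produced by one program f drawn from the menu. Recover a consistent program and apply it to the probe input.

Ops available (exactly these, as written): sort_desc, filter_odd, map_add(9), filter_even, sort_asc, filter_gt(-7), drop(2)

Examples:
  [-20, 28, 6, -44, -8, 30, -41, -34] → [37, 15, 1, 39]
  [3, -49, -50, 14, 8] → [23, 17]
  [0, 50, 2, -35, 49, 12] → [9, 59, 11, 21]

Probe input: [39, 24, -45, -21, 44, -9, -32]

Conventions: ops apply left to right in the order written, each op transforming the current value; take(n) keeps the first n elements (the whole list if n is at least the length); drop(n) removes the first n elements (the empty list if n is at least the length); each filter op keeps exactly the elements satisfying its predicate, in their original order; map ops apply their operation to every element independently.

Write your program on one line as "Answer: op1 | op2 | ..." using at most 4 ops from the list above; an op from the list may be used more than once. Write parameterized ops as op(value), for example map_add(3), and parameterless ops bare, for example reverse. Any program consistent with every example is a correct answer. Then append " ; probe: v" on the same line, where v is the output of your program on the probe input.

map_add(9) | filter_gt(-7) | filter_odd ; probe: [33, 53]

Check, running the answer program on each example:
  [-20, 28, 6, -44, -8, 30, -41, -34] -> [-11, 37, 15, -35, 1, 39, -32, -25] -> [37, 15, 1, 39] -> [37, 15, 1, 39]
  [3, -49, -50, 14, 8] -> [12, -40, -41, 23, 17] -> [12, 23, 17] -> [23, 17]
  [0, 50, 2, -35, 49, 12] -> [9, 59, 11, -26, 58, 21] -> [9, 59, 11, 58, 21] -> [9, 59, 11, 21]
  probe: [39, 24, -45, -21, 44, -9, -32] -> [48, 33, -36, -12, 53, 0, -23] -> [48, 33, 53, 0] -> [33, 53]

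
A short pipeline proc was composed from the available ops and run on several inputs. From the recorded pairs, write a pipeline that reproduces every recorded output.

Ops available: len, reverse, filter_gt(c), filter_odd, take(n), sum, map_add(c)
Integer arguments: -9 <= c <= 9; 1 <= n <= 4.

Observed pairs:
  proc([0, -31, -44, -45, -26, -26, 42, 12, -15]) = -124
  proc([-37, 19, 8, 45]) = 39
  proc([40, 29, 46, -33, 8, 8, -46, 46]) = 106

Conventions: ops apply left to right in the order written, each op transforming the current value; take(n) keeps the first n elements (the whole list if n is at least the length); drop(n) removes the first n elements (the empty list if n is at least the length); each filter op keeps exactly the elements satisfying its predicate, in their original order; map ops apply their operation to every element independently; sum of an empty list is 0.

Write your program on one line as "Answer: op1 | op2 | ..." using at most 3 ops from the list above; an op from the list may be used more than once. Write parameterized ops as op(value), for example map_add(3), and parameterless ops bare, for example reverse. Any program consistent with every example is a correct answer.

reverse | map_add(1) | sum

Check, running the answer program on each example:
  [0, -31, -44, -45, -26, -26, 42, 12, -15] -> [-15, 12, 42, -26, -26, -45, -44, -31, 0] -> [-14, 13, 43, -25, -25, -44, -43, -30, 1] -> -124
  [-37, 19, 8, 45] -> [45, 8, 19, -37] -> [46, 9, 20, -36] -> 39
  [40, 29, 46, -33, 8, 8, -46, 46] -> [46, -46, 8, 8, -33, 46, 29, 40] -> [47, -45, 9, 9, -32, 47, 30, 41] -> 106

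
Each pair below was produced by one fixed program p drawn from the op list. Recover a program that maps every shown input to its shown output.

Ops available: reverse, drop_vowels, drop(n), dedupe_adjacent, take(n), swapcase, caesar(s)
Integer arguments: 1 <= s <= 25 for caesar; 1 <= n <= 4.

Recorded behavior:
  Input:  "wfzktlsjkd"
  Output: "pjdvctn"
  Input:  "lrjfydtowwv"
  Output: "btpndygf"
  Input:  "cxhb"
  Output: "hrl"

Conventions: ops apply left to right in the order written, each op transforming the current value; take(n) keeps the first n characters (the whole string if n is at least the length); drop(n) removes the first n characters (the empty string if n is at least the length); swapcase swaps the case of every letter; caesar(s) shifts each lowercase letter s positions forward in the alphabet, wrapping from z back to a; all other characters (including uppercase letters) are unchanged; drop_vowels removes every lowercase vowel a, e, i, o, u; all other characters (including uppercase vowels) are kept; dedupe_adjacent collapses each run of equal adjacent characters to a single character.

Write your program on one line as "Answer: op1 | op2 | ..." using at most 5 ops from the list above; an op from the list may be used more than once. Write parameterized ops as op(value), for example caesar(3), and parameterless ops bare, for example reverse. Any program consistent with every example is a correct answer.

caesar(10) | drop_vowels | drop(1) | dedupe_adjacent

Check, running the answer program on each example:
  "wfzktlsjkd" -> "gpjudvctun" -> "gpjdvctn" -> "pjdvctn" -> "pjdvctn"
  "lrjfydtowwv" -> "vbtpindyggf" -> "vbtpndyggf" -> "btpndyggf" -> "btpndygf"
  "cxhb" -> "mhrl" -> "mhrl" -> "hrl" -> "hrl"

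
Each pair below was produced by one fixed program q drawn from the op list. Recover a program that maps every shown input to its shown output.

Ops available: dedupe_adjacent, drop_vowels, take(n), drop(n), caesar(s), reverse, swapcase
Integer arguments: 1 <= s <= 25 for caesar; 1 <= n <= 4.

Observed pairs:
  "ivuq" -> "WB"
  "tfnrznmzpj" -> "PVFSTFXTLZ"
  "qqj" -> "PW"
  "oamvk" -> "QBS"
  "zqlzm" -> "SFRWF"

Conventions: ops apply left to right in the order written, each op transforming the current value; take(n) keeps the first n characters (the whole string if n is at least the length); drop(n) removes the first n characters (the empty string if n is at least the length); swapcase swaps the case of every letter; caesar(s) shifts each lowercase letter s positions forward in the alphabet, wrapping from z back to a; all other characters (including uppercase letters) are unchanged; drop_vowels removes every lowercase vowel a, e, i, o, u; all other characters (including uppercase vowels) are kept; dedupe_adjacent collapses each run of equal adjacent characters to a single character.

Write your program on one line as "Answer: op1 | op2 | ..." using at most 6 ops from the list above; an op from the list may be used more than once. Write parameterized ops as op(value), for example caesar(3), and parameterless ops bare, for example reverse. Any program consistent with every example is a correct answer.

dedupe_adjacent | drop_vowels | reverse | caesar(6) | swapcase

Check, running the answer program on each example:
  "ivuq" -> "ivuq" -> "vq" -> "qv" -> "wb" -> "WB"
  "tfnrznmzpj" -> "tfnrznmzpj" -> "tfnrznmzpj" -> "jpzmnzrnft" -> "pvfstfxtlz" -> "PVFSTFXTLZ"
  "qqj" -> "qj" -> "qj" -> "jq" -> "pw" -> "PW"
  "oamvk" -> "oamvk" -> "mvk" -> "kvm" -> "qbs" -> "QBS"
  "zqlzm" -> "zqlzm" -> "zqlzm" -> "mzlqz" -> "sfrwf" -> "SFRWF"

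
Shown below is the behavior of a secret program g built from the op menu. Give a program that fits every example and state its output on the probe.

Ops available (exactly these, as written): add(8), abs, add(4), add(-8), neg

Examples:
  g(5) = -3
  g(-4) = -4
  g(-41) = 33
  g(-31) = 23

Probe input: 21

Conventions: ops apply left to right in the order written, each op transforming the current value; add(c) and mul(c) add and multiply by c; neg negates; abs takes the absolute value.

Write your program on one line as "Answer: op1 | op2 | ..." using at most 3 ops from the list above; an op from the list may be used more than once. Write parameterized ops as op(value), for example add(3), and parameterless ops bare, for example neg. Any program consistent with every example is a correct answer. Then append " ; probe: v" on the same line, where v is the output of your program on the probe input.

abs | add(-8) ; probe: 13

Check, running the answer program on each example:
  5 -> 5 -> -3
  -4 -> 4 -> -4
  -41 -> 41 -> 33
  -31 -> 31 -> 23
  probe: 21 -> 21 -> 13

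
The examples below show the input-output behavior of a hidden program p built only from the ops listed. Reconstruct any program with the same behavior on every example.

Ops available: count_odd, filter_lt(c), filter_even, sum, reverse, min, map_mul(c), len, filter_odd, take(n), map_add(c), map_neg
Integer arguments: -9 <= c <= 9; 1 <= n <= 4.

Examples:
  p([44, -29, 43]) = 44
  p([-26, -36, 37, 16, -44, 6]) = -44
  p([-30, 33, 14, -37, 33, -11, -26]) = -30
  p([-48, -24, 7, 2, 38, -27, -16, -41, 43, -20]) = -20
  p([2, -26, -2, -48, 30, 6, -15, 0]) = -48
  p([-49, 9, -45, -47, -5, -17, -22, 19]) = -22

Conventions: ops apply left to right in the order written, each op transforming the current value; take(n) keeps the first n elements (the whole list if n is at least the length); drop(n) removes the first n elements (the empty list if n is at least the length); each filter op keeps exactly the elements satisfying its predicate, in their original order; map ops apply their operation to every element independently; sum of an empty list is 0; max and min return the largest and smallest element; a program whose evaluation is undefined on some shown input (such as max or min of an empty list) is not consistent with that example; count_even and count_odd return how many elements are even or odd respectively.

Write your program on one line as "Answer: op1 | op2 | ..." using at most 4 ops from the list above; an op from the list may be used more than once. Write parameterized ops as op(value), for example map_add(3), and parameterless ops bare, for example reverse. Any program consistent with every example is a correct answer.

reverse | filter_even | take(4) | min

Check, running the answer program on each example:
  [44, -29, 43] -> [43, -29, 44] -> [44] -> [44] -> 44
  [-26, -36, 37, 16, -44, 6] -> [6, -44, 16, 37, -36, -26] -> [6, -44, 16, -36, -26] -> [6, -44, 16, -36] -> -44
  [-30, 33, 14, -37, 33, -11, -26] -> [-26, -11, 33, -37, 14, 33, -30] -> [-26, 14, -30] -> [-26, 14, -30] -> -30
  [-48, -24, 7, 2, 38, -27, -16, -41, 43, -20] -> [-20, 43, -41, -16, -27, 38, 2, 7, -24, -48] -> [-20, -16, 38, 2, -24, -48] -> [-20, -16, 38, 2] -> -20
  [2, -26, -2, -48, 30, 6, -15, 0] -> [0, -15, 6, 30, -48, -2, -26, 2] -> [0, 6, 30, -48, -2, -26, 2] -> [0, 6, 30, -48] -> -48
  [-49, 9, -45, -47, -5, -17, -22, 19] -> [19, -22, -17, -5, -47, -45, 9, -49] -> [-22] -> [-22] -> -22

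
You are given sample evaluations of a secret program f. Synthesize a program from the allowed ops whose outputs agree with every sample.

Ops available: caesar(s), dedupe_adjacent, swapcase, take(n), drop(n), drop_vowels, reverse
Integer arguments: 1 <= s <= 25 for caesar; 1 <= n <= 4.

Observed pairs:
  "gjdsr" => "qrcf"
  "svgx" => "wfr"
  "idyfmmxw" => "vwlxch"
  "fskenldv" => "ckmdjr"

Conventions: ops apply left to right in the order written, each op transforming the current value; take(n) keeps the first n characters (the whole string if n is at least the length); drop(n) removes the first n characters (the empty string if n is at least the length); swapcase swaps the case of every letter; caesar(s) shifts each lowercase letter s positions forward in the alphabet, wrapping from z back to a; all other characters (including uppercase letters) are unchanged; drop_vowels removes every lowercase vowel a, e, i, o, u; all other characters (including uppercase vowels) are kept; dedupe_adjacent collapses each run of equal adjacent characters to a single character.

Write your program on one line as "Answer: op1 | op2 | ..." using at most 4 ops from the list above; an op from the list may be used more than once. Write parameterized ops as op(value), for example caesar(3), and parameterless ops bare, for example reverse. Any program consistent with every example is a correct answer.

reverse | caesar(25) | drop_vowels | dedupe_adjacent

Check, running the answer program on each example:
  "gjdsr" -> "rsdjg" -> "qrcif" -> "qrcf" -> "qrcf"
  "svgx" -> "xgvs" -> "wfur" -> "wfr" -> "wfr"
  "idyfmmxw" -> "wxmmfydi" -> "vwllexch" -> "vwllxch" -> "vwlxch"
  "fskenldv" -> "vdlneksf" -> "uckmdjre" -> "ckmdjr" -> "ckmdjr"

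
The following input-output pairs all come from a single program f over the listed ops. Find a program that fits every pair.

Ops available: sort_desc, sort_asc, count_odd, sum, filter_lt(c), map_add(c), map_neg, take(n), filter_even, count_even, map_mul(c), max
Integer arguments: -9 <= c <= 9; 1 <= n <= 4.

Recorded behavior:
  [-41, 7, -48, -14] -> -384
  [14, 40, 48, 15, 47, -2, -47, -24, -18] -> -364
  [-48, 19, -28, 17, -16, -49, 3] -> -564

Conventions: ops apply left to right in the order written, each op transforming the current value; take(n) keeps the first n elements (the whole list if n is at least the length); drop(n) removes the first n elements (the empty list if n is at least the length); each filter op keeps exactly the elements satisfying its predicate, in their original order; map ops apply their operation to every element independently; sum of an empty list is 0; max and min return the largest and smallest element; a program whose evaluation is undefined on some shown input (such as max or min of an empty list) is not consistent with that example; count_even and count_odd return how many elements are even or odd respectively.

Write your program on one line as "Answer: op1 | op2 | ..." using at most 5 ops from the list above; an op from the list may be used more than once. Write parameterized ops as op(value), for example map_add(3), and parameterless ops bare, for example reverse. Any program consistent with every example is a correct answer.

map_mul(4) | sort_asc | take(4) | sum

Check, running the answer program on each example:
  [-41, 7, -48, -14] -> [-164, 28, -192, -56] -> [-192, -164, -56, 28] -> [-192, -164, -56, 28] -> -384
  [14, 40, 48, 15, 47, -2, -47, -24, -18] -> [56, 160, 192, 60, 188, -8, -188, -96, -72] -> [-188, -96, -72, -8, 56, 60, 160, 188, 192] -> [-188, -96, -72, -8] -> -364
  [-48, 19, -28, 17, -16, -49, 3] -> [-192, 76, -112, 68, -64, -196, 12] -> [-196, -192, -112, -64, 12, 68, 76] -> [-196, -192, -112, -64] -> -564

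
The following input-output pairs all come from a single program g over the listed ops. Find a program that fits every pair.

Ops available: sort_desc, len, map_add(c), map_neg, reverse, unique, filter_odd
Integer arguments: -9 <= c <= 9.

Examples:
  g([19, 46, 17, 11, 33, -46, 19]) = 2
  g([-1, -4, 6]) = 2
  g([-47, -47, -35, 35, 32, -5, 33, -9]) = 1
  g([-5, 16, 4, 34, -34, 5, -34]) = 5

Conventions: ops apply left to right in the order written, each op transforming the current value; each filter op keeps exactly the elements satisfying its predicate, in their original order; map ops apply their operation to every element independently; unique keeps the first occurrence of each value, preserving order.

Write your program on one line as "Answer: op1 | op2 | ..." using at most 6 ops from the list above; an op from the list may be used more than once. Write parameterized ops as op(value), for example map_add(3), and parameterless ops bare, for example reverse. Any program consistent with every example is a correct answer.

map_add(3) | map_add(-2) | sort_desc | reverse | filter_odd | len

Check, running the answer program on each example:
  [19, 46, 17, 11, 33, -46, 19] -> [22, 49, 20, 14, 36, -43, 22] -> [20, 47, 18, 12, 34, -45, 20] -> [47, 34, 20, 20, 18, 12, -45] -> [-45, 12, 18, 20, 20, 34, 47] -> [-45, 47] -> 2
  [-1, -4, 6] -> [2, -1, 9] -> [0, -3, 7] -> [7, 0, -3] -> [-3, 0, 7] -> [-3, 7] -> 2
  [-47, -47, -35, 35, 32, -5, 33, -9] -> [-44, -44, -32, 38, 35, -2, 36, -6] -> [-46, -46, -34, 36, 33, -4, 34, -8] -> [36, 34, 33, -4, -8, -34, -46, -46] -> [-46, -46, -34, -8, -4, 33, 34, 36] -> [33] -> 1
  [-5, 16, 4, 34, -34, 5, -34] -> [-2, 19, 7, 37, -31, 8, -31] -> [-4, 17, 5, 35, -33, 6, -33] -> [35, 17, 6, 5, -4, -33, -33] -> [-33, -33, -4, 5, 6, 17, 35] -> [-33, -33, 5, 17, 35] -> 5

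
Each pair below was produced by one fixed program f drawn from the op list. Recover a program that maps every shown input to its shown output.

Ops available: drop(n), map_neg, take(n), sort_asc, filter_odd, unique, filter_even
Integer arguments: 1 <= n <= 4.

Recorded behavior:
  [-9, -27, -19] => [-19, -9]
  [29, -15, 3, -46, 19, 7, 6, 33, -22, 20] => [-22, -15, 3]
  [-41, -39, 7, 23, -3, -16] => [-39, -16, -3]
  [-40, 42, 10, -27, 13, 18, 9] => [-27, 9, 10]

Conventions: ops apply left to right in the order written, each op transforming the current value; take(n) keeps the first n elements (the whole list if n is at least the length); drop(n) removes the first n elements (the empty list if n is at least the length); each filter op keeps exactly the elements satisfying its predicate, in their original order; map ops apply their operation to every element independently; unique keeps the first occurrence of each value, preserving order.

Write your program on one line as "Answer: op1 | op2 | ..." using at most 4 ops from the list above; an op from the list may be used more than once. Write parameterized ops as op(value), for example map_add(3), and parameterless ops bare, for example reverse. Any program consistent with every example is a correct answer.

sort_asc | take(4) | drop(1)

Check, running the answer program on each example:
  [-9, -27, -19] -> [-27, -19, -9] -> [-27, -19, -9] -> [-19, -9]
  [29, -15, 3, -46, 19, 7, 6, 33, -22, 20] -> [-46, -22, -15, 3, 6, 7, 19, 20, 29, 33] -> [-46, -22, -15, 3] -> [-22, -15, 3]
  [-41, -39, 7, 23, -3, -16] -> [-41, -39, -16, -3, 7, 23] -> [-41, -39, -16, -3] -> [-39, -16, -3]
  [-40, 42, 10, -27, 13, 18, 9] -> [-40, -27, 9, 10, 13, 18, 42] -> [-40, -27, 9, 10] -> [-27, 9, 10]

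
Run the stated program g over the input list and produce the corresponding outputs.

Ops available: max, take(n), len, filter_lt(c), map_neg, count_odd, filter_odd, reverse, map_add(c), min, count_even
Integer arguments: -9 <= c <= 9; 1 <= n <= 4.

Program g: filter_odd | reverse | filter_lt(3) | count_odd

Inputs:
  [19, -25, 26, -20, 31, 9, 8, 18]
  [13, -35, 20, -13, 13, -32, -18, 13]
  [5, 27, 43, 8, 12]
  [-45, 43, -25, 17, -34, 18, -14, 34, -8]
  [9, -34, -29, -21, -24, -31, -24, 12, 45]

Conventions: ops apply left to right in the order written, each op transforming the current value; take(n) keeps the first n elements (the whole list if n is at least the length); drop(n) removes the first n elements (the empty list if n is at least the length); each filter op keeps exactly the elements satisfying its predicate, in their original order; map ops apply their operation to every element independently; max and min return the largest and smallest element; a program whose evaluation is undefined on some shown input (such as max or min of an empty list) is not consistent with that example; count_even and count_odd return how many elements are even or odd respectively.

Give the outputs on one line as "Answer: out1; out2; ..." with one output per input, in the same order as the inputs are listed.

1; 2; 0; 2; 3

Execution, op by op:
  [19, -25, 26, -20, 31, 9, 8, 18] -> [19, -25, 31, 9] -> [9, 31, -25, 19] -> [-25] -> 1
  [13, -35, 20, -13, 13, -32, -18, 13] -> [13, -35, -13, 13, 13] -> [13, 13, -13, -35, 13] -> [-13, -35] -> 2
  [5, 27, 43, 8, 12] -> [5, 27, 43] -> [43, 27, 5] -> [] -> 0
  [-45, 43, -25, 17, -34, 18, -14, 34, -8] -> [-45, 43, -25, 17] -> [17, -25, 43, -45] -> [-25, -45] -> 2
  [9, -34, -29, -21, -24, -31, -24, 12, 45] -> [9, -29, -21, -31, 45] -> [45, -31, -21, -29, 9] -> [-31, -21, -29] -> 3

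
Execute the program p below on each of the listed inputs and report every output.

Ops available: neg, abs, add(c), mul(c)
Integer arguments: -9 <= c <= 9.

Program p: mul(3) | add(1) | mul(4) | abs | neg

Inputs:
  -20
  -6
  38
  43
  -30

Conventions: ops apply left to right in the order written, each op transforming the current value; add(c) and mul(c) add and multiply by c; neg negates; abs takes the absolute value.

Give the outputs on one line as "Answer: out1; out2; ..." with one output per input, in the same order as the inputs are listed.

Execution, op by op:
  -20 -> -60 -> -59 -> -236 -> 236 -> -236
  -6 -> -18 -> -17 -> -68 -> 68 -> -68
  38 -> 114 -> 115 -> 460 -> 460 -> -460
  43 -> 129 -> 130 -> 520 -> 520 -> -520
  -30 -> -90 -> -89 -> -356 -> 356 -> -356

-236; -68; -460; -520; -356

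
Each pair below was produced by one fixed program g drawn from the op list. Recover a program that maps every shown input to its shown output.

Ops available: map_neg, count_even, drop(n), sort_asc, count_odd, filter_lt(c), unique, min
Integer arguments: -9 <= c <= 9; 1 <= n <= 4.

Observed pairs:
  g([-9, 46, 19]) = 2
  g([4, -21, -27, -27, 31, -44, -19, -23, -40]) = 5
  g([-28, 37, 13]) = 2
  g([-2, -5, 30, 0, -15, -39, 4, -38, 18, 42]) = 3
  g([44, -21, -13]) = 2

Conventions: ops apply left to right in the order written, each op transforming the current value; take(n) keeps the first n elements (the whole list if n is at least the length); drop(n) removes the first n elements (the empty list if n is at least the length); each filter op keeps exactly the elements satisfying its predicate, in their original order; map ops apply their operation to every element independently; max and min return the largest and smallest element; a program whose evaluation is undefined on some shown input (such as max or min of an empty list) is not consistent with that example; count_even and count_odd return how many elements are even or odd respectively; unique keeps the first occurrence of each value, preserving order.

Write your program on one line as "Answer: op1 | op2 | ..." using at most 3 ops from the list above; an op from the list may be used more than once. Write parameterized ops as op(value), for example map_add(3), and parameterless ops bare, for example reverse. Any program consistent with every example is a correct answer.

sort_asc | unique | count_odd

Check, running the answer program on each example:
  [-9, 46, 19] -> [-9, 19, 46] -> [-9, 19, 46] -> 2
  [4, -21, -27, -27, 31, -44, -19, -23, -40] -> [-44, -40, -27, -27, -23, -21, -19, 4, 31] -> [-44, -40, -27, -23, -21, -19, 4, 31] -> 5
  [-28, 37, 13] -> [-28, 13, 37] -> [-28, 13, 37] -> 2
  [-2, -5, 30, 0, -15, -39, 4, -38, 18, 42] -> [-39, -38, -15, -5, -2, 0, 4, 18, 30, 42] -> [-39, -38, -15, -5, -2, 0, 4, 18, 30, 42] -> 3
  [44, -21, -13] -> [-21, -13, 44] -> [-21, -13, 44] -> 2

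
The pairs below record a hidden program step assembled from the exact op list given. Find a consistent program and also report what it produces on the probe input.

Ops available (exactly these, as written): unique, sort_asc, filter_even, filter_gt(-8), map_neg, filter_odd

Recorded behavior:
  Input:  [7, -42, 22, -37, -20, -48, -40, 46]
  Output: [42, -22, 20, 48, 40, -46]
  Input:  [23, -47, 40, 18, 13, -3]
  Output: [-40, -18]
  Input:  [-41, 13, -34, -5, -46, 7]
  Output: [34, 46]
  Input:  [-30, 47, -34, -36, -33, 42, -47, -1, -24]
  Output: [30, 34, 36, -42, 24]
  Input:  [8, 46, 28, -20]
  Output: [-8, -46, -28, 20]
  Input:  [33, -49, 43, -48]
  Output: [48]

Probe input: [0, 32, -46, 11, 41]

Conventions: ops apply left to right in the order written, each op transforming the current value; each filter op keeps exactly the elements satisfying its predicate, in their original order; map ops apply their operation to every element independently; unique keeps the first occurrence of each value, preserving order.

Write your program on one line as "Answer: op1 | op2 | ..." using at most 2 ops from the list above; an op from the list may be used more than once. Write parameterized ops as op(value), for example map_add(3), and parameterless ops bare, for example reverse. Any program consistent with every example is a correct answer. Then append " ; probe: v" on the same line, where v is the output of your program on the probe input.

map_neg | filter_even ; probe: [0, -32, 46]

Check, running the answer program on each example:
  [7, -42, 22, -37, -20, -48, -40, 46] -> [-7, 42, -22, 37, 20, 48, 40, -46] -> [42, -22, 20, 48, 40, -46]
  [23, -47, 40, 18, 13, -3] -> [-23, 47, -40, -18, -13, 3] -> [-40, -18]
  [-41, 13, -34, -5, -46, 7] -> [41, -13, 34, 5, 46, -7] -> [34, 46]
  [-30, 47, -34, -36, -33, 42, -47, -1, -24] -> [30, -47, 34, 36, 33, -42, 47, 1, 24] -> [30, 34, 36, -42, 24]
  [8, 46, 28, -20] -> [-8, -46, -28, 20] -> [-8, -46, -28, 20]
  [33, -49, 43, -48] -> [-33, 49, -43, 48] -> [48]
  probe: [0, 32, -46, 11, 41] -> [0, -32, 46, -11, -41] -> [0, -32, 46]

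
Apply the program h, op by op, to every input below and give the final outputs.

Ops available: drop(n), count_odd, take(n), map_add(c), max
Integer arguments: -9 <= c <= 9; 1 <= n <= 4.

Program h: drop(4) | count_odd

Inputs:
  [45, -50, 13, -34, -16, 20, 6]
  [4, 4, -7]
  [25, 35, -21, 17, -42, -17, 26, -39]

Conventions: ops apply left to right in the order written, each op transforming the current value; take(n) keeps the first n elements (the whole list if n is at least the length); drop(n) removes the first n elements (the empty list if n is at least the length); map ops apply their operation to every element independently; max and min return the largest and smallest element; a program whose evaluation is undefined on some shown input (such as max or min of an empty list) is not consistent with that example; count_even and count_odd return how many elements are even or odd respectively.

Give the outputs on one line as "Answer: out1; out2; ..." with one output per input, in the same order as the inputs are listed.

0; 0; 2

Execution, op by op:
  [45, -50, 13, -34, -16, 20, 6] -> [-16, 20, 6] -> 0
  [4, 4, -7] -> [] -> 0
  [25, 35, -21, 17, -42, -17, 26, -39] -> [-42, -17, 26, -39] -> 2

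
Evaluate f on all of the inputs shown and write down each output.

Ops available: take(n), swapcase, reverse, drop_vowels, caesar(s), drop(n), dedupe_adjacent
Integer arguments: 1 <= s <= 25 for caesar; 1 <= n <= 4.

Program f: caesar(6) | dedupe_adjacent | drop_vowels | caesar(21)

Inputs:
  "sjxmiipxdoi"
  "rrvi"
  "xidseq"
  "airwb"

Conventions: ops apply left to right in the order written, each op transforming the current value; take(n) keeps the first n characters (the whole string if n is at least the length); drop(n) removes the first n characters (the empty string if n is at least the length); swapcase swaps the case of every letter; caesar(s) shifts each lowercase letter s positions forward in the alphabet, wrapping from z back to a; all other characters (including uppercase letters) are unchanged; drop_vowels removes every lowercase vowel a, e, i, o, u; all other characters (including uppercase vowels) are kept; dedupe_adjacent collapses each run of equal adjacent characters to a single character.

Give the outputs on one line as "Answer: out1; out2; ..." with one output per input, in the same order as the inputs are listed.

"tkynqye"; "sw"; "yetfr"; "bsxc"

Execution, op by op:
  "sjxmiipxdoi" -> "ypdsoovdjuo" -> "ypdsovdjuo" -> "ypdsvdj" -> "tkynqye"
  "rrvi" -> "xxbo" -> "xbo" -> "xb" -> "sw"
  "xidseq" -> "dojykw" -> "dojykw" -> "djykw" -> "yetfr"
  "airwb" -> "goxch" -> "goxch" -> "gxch" -> "bsxc"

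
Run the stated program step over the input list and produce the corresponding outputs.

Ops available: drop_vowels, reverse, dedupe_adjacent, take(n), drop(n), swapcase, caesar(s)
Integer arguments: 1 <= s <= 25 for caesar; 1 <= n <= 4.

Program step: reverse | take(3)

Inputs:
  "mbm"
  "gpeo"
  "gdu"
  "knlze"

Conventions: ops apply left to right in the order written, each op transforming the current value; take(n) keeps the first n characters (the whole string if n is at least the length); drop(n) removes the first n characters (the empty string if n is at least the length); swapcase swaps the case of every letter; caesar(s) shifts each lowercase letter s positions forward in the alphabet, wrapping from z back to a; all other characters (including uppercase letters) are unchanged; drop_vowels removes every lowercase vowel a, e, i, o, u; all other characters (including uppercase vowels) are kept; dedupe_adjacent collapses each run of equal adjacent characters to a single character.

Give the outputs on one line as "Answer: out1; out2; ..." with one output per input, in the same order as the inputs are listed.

Execution, op by op:
  "mbm" -> "mbm" -> "mbm"
  "gpeo" -> "oepg" -> "oep"
  "gdu" -> "udg" -> "udg"
  "knlze" -> "ezlnk" -> "ezl"

"mbm"; "oep"; "udg"; "ezl"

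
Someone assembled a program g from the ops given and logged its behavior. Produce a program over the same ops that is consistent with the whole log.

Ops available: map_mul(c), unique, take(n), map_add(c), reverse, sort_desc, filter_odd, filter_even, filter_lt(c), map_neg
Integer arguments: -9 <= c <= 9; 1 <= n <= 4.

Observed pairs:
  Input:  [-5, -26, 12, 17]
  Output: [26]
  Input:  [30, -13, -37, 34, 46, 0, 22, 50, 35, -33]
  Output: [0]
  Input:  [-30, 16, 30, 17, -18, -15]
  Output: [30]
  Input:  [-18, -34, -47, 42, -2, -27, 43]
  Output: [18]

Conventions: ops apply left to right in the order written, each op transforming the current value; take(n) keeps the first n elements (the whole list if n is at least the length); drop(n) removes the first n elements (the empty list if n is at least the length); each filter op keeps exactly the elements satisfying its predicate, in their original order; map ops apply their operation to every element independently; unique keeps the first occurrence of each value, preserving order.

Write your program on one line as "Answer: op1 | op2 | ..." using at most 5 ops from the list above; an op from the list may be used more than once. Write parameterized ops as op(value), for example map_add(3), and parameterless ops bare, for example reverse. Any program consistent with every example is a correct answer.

filter_lt(3) | map_neg | filter_even | take(1)

Check, running the answer program on each example:
  [-5, -26, 12, 17] -> [-5, -26] -> [5, 26] -> [26] -> [26]
  [30, -13, -37, 34, 46, 0, 22, 50, 35, -33] -> [-13, -37, 0, -33] -> [13, 37, 0, 33] -> [0] -> [0]
  [-30, 16, 30, 17, -18, -15] -> [-30, -18, -15] -> [30, 18, 15] -> [30, 18] -> [30]
  [-18, -34, -47, 42, -2, -27, 43] -> [-18, -34, -47, -2, -27] -> [18, 34, 47, 2, 27] -> [18, 34, 2] -> [18]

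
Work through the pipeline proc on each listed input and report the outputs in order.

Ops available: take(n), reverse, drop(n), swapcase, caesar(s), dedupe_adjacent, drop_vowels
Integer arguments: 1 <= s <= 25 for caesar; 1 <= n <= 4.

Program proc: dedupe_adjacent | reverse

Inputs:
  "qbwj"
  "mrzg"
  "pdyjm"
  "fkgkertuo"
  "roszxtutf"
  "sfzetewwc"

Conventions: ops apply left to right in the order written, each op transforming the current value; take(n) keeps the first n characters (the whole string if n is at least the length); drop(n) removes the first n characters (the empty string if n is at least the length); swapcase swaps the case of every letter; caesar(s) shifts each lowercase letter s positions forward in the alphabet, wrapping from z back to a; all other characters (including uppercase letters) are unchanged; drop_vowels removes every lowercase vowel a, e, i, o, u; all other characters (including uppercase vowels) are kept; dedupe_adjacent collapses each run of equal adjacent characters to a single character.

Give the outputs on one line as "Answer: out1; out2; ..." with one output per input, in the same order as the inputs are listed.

"jwbq"; "gzrm"; "mjydp"; "outrekgkf"; "ftutxzsor"; "cwetezfs"

Execution, op by op:
  "qbwj" -> "qbwj" -> "jwbq"
  "mrzg" -> "mrzg" -> "gzrm"
  "pdyjm" -> "pdyjm" -> "mjydp"
  "fkgkertuo" -> "fkgkertuo" -> "outrekgkf"
  "roszxtutf" -> "roszxtutf" -> "ftutxzsor"
  "sfzetewwc" -> "sfzetewc" -> "cwetezfs"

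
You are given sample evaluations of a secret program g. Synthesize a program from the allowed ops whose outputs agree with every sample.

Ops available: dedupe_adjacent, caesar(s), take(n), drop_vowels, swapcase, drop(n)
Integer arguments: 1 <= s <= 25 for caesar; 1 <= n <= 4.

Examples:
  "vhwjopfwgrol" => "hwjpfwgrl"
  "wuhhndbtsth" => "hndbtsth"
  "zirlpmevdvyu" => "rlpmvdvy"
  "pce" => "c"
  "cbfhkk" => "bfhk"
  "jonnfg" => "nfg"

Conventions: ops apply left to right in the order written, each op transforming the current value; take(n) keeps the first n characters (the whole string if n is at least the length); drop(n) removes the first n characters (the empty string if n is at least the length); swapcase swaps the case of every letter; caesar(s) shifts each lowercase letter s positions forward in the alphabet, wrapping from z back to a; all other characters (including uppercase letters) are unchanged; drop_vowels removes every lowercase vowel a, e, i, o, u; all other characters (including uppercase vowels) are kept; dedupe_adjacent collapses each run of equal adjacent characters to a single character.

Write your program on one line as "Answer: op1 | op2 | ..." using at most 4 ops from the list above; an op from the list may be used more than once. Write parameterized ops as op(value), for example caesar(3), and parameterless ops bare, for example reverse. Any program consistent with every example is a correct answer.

drop(1) | drop_vowels | dedupe_adjacent

Check, running the answer program on each example:
  "vhwjopfwgrol" -> "hwjopfwgrol" -> "hwjpfwgrl" -> "hwjpfwgrl"
  "wuhhndbtsth" -> "uhhndbtsth" -> "hhndbtsth" -> "hndbtsth"
  "zirlpmevdvyu" -> "irlpmevdvyu" -> "rlpmvdvy" -> "rlpmvdvy"
  "pce" -> "ce" -> "c" -> "c"
  "cbfhkk" -> "bfhkk" -> "bfhkk" -> "bfhk"
  "jonnfg" -> "onnfg" -> "nnfg" -> "nfg"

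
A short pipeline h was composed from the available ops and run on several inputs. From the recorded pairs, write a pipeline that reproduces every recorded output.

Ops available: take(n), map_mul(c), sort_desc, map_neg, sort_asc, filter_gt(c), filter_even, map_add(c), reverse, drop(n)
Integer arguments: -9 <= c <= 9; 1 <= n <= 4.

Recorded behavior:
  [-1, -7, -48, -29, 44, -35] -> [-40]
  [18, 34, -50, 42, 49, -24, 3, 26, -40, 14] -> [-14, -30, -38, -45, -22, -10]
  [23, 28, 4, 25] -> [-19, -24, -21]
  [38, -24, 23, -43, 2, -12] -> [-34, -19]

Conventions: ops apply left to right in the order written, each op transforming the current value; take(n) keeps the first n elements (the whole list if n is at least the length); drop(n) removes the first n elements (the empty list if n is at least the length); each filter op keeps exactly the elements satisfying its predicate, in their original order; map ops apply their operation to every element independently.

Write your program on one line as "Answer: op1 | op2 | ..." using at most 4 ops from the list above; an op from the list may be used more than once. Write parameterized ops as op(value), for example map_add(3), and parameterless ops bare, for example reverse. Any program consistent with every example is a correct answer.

filter_gt(6) | map_add(-4) | map_neg

Check, running the answer program on each example:
  [-1, -7, -48, -29, 44, -35] -> [44] -> [40] -> [-40]
  [18, 34, -50, 42, 49, -24, 3, 26, -40, 14] -> [18, 34, 42, 49, 26, 14] -> [14, 30, 38, 45, 22, 10] -> [-14, -30, -38, -45, -22, -10]
  [23, 28, 4, 25] -> [23, 28, 25] -> [19, 24, 21] -> [-19, -24, -21]
  [38, -24, 23, -43, 2, -12] -> [38, 23] -> [34, 19] -> [-34, -19]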